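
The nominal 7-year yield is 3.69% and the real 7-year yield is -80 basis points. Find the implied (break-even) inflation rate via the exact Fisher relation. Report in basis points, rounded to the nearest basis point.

(1 + π) = (1 + i)/(1 + r) = 1.03690 / 0.99200 = 1.045262
Break-even inflation = 1.045262 − 1 → 453 basis points.

453 basis points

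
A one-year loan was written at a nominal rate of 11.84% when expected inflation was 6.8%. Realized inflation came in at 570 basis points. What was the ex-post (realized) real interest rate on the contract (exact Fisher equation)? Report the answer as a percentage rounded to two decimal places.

5.81%

Ex-post: (1 + 0.1184)/(1 + 0.0570) − 1 = 5.8089%
So the realized real rate is 5.81%.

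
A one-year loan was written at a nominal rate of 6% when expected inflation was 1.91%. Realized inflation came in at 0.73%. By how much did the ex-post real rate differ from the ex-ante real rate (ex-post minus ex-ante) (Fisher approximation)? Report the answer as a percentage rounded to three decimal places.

1.180%

Ex-ante: 6% − 1.91% = 4.090%
Ex-post: 6% − 0.73% = 5.270%
Difference (ex-post − ex-ante) = 1.1800% → 1.180%.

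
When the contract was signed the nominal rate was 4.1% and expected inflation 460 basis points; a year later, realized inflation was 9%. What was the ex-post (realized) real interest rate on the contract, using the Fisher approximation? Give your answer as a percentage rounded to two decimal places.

Ex-post: 4.1% − 9% = -4.900%
So the realized real rate is -4.90%.

-4.90%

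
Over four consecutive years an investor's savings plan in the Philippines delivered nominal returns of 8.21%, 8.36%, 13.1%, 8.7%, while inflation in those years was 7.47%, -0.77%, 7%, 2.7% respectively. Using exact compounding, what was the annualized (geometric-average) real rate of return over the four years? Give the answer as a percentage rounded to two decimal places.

Compound the nominal returns: 1.0821 × 1.0836 × 1.1310 × 1.0870 = 1.44154612.
Compound inflation: 1.0747 × 0.9923 × 1.0700 × 1.0270 = 1.17188356.
Deflate: 1.44154612 / 1.17188356 = 1.23011037.
Annualized real rate = 1.23011037^(1/4) − 1 = 5.3140% → 5.31%.

5.31%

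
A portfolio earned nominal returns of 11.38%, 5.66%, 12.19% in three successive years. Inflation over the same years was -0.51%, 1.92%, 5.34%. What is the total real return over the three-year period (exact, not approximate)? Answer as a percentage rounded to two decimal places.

23.61%

Nominal growth factor = 1.1138 × 1.0566 × 1.1219 = 1.320298
Price-level growth factor = 0.9949 × 1.0192 × 1.0534 = 1.068150
Real growth factor = 1.320298 / 1.068150 = 1.236061
Total real return = 1.236061 − 1 → 23.61%.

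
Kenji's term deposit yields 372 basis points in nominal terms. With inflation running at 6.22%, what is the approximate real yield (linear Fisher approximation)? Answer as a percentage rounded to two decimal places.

-2.50%

r ≈ i − π = 3.72% − 6.22% = -2.50%.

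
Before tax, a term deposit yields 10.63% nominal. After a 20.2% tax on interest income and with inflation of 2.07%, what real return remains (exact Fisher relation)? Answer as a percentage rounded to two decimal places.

After-tax nominal return = 10.63% × (1 − 0.202) = 8.48274%.
1 + r = 1.0848274 / 1.02070 = 1.062827
After-tax real rate = 1.062827 − 1 → 6.28%.

6.28%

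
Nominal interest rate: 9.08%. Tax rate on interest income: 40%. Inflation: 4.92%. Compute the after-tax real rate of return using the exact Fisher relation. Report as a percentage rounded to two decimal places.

After-tax nominal return = 9.08% × (1 − 0.4) = 5.4480%.
1 + r = 1.05448 / 1.04920 = 1.005032
After-tax real rate = 1.005032 − 1 → 0.50%.

0.50%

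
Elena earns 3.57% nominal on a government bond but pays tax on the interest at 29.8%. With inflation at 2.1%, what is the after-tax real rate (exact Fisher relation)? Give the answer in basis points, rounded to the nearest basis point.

After-tax nominal return = 3.57% × (1 − 0.298) = 2.50614%.
1 + r = 1.0250614 / 1.02100 = 1.003978
After-tax real rate = 1.003978 − 1 → 40 basis points.

40 basis points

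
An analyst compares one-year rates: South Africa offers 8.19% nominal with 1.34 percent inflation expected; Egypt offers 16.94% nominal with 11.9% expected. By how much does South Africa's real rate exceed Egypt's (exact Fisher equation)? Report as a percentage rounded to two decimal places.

South Africa: (1 + 0.0819)/(1 + 0.0134) − 1 = 6.7594%
Egypt: (1 + 0.1694)/(1 + 0.1190) − 1 = 4.5040%
Differential = 6.7594% − 4.5040% = 2.2554% → 2.26%.

2.26%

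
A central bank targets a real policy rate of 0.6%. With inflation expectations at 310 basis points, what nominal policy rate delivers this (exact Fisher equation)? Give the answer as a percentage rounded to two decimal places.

(1 + i) = (1 + r)(1 + π) = 1.00600 × 1.03100 = 1.037186
i = 1.037186 − 1, so the required nominal rate is 3.72%.

3.72%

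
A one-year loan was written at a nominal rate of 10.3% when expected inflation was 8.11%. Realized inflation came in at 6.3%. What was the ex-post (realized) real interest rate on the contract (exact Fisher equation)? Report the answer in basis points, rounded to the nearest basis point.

376 basis points

Ex-post: (1 + 0.1030)/(1 + 0.0630) − 1 = 3.7629%
So the realized real rate is 376 basis points.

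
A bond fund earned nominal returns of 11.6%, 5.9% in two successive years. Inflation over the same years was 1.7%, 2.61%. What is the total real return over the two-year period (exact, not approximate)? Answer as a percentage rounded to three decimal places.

13.253%

Compound the nominal returns: 1.1160 × 1.0590 = 1.181844.
Compound inflation: 1.0170 × 1.0261 = 1.043544.
Deflate: 1.181844 / 1.043544 = 1.132529.
Total real return = 1.132529 − 1 → 13.253%.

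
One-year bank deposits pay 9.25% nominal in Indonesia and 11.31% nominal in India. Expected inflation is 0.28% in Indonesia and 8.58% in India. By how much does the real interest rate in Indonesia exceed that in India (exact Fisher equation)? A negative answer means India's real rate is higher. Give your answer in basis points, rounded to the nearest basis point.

Indonesia: (1 + 0.0925)/(1 + 0.0028) − 1 = 8.9450%
India: (1 + 0.1131)/(1 + 0.0858) − 1 = 2.5143%
Differential = 8.9450% − 2.5143% = 6.4307% → 643 basis points.

643 basis points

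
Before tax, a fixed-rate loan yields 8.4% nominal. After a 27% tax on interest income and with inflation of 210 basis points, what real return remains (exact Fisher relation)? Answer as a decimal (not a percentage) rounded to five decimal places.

0.03949

After-tax nominal return = 8.4% × (1 − 0.27) = 6.1320%.
1 + r = 1.06132 / 1.02100 = 1.039491
After-tax real rate = 1.039491 − 1 → 0.03949.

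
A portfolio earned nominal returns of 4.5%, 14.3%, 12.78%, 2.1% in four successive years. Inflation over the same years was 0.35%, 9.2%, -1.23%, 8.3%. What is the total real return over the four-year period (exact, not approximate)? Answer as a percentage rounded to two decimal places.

17.33%

Compound the nominal returns: 1.0450 × 1.1430 × 1.1278 × 1.0210 = 1.375373.
Compound inflation: 1.0035 × 1.0920 × 0.9877 × 1.0830 = 1.172178.
Deflate: 1.375373 / 1.172178 = 1.173348.
Total real return = 1.173348 − 1 → 17.33%.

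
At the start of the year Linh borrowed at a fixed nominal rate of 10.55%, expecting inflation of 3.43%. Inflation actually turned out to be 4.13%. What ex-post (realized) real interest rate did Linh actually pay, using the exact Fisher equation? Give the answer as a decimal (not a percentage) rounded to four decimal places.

Ex-post: (1 + 0.1055)/(1 + 0.0413) − 1 = 6.1654%
So the realized real rate is 0.0617.

0.0617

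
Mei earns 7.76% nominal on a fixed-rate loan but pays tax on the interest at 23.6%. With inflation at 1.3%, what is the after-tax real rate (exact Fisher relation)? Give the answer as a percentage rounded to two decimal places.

4.57%

After-tax nominal return = 7.76% × (1 − 0.236) = 5.92864%.
1 + r = 1.0592864 / 1.01300 = 1.045692
After-tax real rate = 1.045692 − 1 → 4.57%.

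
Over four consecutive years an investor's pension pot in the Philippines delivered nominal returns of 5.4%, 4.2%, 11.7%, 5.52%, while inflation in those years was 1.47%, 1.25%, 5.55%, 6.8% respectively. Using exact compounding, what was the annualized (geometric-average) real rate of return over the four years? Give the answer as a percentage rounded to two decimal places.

Compound the nominal returns: 1.0540 × 1.0420 × 1.1170 × 1.0552 = 1.29448280.
Compound inflation: 1.0147 × 1.0125 × 1.0555 × 1.0680 = 1.15814299.
Deflate: 1.29448280 / 1.15814299 = 1.11772278.
Annualized real rate = 1.11772278^(1/4) − 1 = 2.8214% → 2.82%.

2.82%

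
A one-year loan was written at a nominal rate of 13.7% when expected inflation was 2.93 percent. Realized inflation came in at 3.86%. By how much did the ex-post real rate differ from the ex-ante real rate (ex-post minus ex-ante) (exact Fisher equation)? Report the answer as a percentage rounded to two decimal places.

-0.99%

Ex-ante: (1 + 0.1370)/(1 + 0.0293) − 1 = 10.4634%
Ex-post: (1 + 0.1370)/(1 + 0.0386) − 1 = 9.4743%
Difference (ex-post − ex-ante) = -0.9891% → -0.99%.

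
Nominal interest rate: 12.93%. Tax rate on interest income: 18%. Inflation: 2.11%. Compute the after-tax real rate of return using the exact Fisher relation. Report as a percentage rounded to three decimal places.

8.317%

After-tax nominal return = 12.93% × (1 − 0.18) = 10.6026%.
1 + r = 1.106026 / 1.02110 = 1.083171
After-tax real rate = 1.083171 − 1 → 8.317%.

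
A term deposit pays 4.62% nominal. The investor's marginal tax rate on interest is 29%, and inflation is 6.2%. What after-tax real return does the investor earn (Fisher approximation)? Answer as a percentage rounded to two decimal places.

-2.92%

After-tax nominal return = 4.62% × (1 − 0.29) = 3.2802%.
r ≈ 3.2802% − 6.2% → -2.92%.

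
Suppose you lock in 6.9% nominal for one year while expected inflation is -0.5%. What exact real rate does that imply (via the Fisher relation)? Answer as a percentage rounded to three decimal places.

By the Fisher relation, 1 + r = (1 + i)/(1 + π).
1 + r = 1.06900 / 0.99500 = 1.074372
r = 1.074372 − 1 = 7.4372%, i.e. 7.437%.

7.437%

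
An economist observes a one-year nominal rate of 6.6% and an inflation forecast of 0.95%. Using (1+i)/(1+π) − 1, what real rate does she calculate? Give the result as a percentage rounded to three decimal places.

By the Fisher relation, 1 + r = (1 + i)/(1 + π).
1 + r = 1.06600 / 1.00950 = 1.055968
r = 1.055968 − 1 = 5.5968%, i.e. 5.597%.

5.597%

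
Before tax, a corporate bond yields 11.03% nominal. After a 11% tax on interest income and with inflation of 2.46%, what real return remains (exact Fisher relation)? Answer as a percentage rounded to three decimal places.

After-tax nominal return = 11.03% × (1 − 0.11) = 9.8167%.
1 + r = 1.098167 / 1.02460 = 1.071801
After-tax real rate = 1.071801 − 1 → 7.180%.

7.180%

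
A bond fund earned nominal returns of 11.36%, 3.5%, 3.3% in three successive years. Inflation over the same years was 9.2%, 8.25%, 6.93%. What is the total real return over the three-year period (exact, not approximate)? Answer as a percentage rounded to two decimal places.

Compound the nominal returns: 1.1136 × 1.0350 × 1.0330 = 1.190611.
Compound inflation: 1.0920 × 1.0825 × 1.0693 = 1.264009.
Deflate: 1.190611 / 1.264009 = 0.941933.
Total real return = 0.941933 − 1 → -5.81%.

-5.81%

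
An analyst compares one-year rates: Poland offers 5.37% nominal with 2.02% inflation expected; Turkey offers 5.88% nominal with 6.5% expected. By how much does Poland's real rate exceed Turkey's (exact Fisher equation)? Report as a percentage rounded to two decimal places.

Poland: (1 + 0.0537)/(1 + 0.0202) − 1 = 3.2837%
Turkey: (1 + 0.0588)/(1 + 0.0650) − 1 = -0.5822%
Differential = 3.2837% − (-0.5822%) = 3.8658% → 3.87%.

3.87%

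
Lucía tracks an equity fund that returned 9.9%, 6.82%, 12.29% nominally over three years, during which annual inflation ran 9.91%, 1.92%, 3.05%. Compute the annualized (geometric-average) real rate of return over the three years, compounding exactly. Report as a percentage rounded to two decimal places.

Compound the nominal returns: 1.0990 × 1.0682 × 1.1229 = 1.31823048.
Compound inflation: 1.0991 × 1.0192 × 1.0305 = 1.15436890.
Deflate: 1.31823048 / 1.15436890 = 1.14194905.
Annualized real rate = 1.14194905^(1/3) − 1 = 4.5239% → 4.52%.

4.52%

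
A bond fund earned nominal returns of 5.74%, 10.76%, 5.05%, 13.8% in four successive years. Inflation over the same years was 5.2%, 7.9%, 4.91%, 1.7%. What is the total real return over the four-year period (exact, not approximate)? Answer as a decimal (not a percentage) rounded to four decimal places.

0.1561

Nominal growth factor = 1.0574 × 1.1076 × 1.0505 × 1.1380 = 1.400105
Price-level growth factor = 1.0520 × 1.0790 × 1.0491 × 1.0170 = 1.211086
Real growth factor = 1.400105 / 1.211086 = 1.156074
Total real return = 1.156074 − 1 → 0.1561.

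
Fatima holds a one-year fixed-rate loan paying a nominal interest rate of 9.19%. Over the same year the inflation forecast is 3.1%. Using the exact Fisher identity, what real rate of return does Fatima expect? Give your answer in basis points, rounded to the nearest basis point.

591 basis points

1 + r = 1.09190 / 1.03100 = 1.059069
r = 1.059069 − 1 = 5.9069%, i.e. 591 basis points.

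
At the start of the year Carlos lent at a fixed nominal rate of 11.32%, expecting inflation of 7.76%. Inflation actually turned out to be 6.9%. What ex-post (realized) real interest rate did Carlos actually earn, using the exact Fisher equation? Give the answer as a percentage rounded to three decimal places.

4.135%

Ex-post: (1 + 0.1132)/(1 + 0.0690) − 1 = 4.1347%
So the realized real rate is 4.135%.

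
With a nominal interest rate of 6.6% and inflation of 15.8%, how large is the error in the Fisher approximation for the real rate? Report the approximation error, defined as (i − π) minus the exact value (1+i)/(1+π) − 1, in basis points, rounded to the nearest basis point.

-126 basis points

Approximate: r ≈ 6.600% − 15.800% = -9.2000%
Exact: (1 + 0.0660)/(1 + 0.1580) − 1 = -7.9447%
Error = -9.2000% − (-7.9447%) = -1.2553% → -126 basis points.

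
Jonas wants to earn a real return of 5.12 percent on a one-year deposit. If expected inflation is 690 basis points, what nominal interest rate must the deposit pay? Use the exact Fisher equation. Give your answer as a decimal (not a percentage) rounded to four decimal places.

0.1237

(1 + i) = (1 + r)(1 + π) = 1.05120 × 1.06900 = 1.1237328
i = 1.1237328 − 1, so the required nominal rate is 0.1237.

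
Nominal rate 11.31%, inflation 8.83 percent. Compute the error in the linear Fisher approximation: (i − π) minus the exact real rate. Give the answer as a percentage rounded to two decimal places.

Approximate: r ≈ 11.310% − 8.830% = 2.4800%
Exact: (1 + 0.1131)/(1 + 0.0883) − 1 = 2.2788%
Error = 2.4800% − 2.2788% = 0.2012% → 0.20%.

0.20%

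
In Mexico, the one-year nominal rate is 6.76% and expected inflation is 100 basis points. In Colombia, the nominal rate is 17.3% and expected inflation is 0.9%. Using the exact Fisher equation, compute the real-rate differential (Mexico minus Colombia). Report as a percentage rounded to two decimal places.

-10.55%

Mexico: (1 + 0.0676)/(1 + 0.0100) − 1 = 5.7030%
Colombia: (1 + 0.1730)/(1 + 0.0090) − 1 = 16.2537%
Differential = 5.7030% − 16.2537% = -10.5507% → -10.55%.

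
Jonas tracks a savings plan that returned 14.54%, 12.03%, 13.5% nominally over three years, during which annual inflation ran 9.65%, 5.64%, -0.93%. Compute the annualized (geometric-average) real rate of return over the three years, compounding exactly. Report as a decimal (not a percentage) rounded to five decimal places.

Nominal growth factor = 1.1454 × 1.1203 × 1.1350 = 1.45642249
Price-level growth factor = 1.0965 × 1.0564 × 0.9907 = 1.14757001
Real growth factor = 1.45642249 / 1.14757001 = 1.26913606
Annualized real rate = 1.26913606^(1/3) − 1 = 8.2687% → 0.08269.

0.08269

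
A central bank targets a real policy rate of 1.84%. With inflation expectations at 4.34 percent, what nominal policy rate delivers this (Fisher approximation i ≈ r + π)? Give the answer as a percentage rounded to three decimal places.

6.180%

i ≈ r + π = 1.84% + 4.34% = 6.180%.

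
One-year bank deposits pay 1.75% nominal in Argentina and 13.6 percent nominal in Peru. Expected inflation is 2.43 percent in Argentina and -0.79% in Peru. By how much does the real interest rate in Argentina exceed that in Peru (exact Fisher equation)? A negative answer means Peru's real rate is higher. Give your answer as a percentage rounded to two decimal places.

-15.17%

Argentina: (1 + 0.0175)/(1 + 0.0243) − 1 = -0.6639%
Peru: (1 + 0.1360)/(1 − 0.0079) − 1 = 14.5046%
Differential = -0.6639% − 14.5046% = -15.1685% → -15.17%.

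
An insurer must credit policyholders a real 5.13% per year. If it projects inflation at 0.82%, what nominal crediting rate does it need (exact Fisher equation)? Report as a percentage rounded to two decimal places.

5.99%

(1 + i) = (1 + r)(1 + π) = 1.05130 × 1.00820 = 1.05992066
i = 1.05992066 − 1, so the required nominal rate is 5.99%.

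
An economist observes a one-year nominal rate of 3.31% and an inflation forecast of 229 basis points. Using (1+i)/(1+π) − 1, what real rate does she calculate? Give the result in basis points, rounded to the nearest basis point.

100 basis points

By the Fisher equation, 1 + r = (1 + i)/(1 + π).
1 + r = 1.03310 / 1.02290 = 1.009972
r = 1.009972 − 1 = 0.9972%, i.e. 100 basis points.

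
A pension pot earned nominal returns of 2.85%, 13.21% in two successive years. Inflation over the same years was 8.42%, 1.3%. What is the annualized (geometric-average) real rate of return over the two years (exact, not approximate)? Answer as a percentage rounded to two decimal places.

2.96%

Compound the nominal returns: 1.0285 × 1.1321 = 1.16436485.
Compound inflation: 1.0842 × 1.0130 = 1.09829460.
Deflate: 1.16436485 / 1.09829460 = 1.06015713.
Annualized real rate = 1.06015713^(1/2) − 1 = 2.9639% → 2.96%.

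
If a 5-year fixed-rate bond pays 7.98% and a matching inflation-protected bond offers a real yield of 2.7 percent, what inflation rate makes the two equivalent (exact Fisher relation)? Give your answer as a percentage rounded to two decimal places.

5.14%

(1 + π) = (1 + i)/(1 + r) = 1.07980 / 1.02700 = 1.051412
Break-even inflation = 1.051412 − 1 → 5.14%.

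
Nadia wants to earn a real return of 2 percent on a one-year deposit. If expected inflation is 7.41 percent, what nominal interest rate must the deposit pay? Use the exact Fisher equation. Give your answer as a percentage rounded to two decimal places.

9.56%

(1 + i) = (1 + r)(1 + π) = 1.02000 × 1.07410 = 1.095582
i = 1.095582 − 1, so the required nominal rate is 9.56%.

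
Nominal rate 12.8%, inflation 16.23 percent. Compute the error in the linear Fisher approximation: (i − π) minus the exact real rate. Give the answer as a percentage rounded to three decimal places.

-0.479%

Approximate: r ≈ 12.800% − 16.230% = -3.4300%
Exact: (1 + 0.1280)/(1 + 0.1623) − 1 = -2.9510%
Error = -3.4300% − (-2.9510%) = -0.4790% → -0.479%.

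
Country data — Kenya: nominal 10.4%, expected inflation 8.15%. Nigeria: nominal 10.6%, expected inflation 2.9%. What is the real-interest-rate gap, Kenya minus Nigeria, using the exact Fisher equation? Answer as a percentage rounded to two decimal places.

Kenya: (1 + 0.1040)/(1 + 0.0815) − 1 = 2.0804%
Nigeria: (1 + 0.1060)/(1 + 0.0290) − 1 = 7.4830%
Differential = 2.0804% − 7.4830% = -5.4025% → -5.40%.

-5.40%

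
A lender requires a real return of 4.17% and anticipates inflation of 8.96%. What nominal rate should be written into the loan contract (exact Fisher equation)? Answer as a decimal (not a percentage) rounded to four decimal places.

0.1350

(1 + i) = (1 + r)(1 + π) = 1.04170 × 1.08960 = 1.13503632
i = 1.13503632 − 1, so the required nominal rate is 0.1350.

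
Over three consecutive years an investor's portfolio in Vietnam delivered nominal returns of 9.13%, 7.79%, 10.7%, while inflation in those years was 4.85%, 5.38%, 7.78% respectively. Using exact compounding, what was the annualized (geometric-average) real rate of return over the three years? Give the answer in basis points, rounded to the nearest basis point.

Compound the nominal returns: 1.0913 × 1.0779 × 1.1070 = 1.30217768.
Compound inflation: 1.0485 × 1.0538 × 1.0778 = 1.19087124.
Deflate: 1.30217768 / 1.19087124 = 1.09346639.
Annualized real rate = 1.09346639^(1/3) − 1 = 3.0232% → 302 basis points.

302 basis points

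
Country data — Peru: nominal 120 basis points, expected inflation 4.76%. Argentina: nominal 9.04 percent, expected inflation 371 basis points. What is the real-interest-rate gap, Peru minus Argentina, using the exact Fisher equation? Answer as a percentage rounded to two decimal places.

Peru: (1 + 0.0120)/(1 + 0.0476) − 1 = -3.3982%
Argentina: (1 + 0.0904)/(1 + 0.0371) − 1 = 5.1393%
Differential = -3.3982% − 5.1393% = -8.5376% → -8.54%.

-8.54%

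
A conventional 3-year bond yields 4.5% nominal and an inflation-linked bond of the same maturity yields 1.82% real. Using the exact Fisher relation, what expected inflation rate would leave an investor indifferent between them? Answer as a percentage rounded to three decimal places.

(1 + π) = (1 + i)/(1 + r) = 1.04500 / 1.01820 = 1.026321
Break-even inflation = 1.026321 − 1 → 2.632%.

2.632%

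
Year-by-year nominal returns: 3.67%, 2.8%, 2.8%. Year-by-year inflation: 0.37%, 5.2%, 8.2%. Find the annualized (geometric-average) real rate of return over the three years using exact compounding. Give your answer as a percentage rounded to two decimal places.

-1.39%

Compound the nominal returns: 1.0367 × 1.0280 × 1.0280 = 1.09556797.
Compound inflation: 1.0037 × 1.0520 × 1.0820 = 1.14247558.
Deflate: 1.09556797 / 1.14247558 = 0.95894214.
Annualized real rate = 0.95894214^(1/3) − 1 = -1.3878% → -1.39%.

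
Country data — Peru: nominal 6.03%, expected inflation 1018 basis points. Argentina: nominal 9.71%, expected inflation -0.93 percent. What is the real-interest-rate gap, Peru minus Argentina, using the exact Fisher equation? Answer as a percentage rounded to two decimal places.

-14.51%

Peru: (1 + 0.0603)/(1 + 0.1018) − 1 = -3.7666%
Argentina: (1 + 0.0971)/(1 − 0.0093) − 1 = 10.7399%
Differential = -3.7666% − 10.7399% = -14.5064% → -14.51%.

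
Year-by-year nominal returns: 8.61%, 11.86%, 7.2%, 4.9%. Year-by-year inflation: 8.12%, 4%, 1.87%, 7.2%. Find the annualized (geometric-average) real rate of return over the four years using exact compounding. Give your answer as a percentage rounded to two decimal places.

Nominal growth factor = 1.0861 × 1.1186 × 1.0720 × 1.0490 = 1.36620195
Price-level growth factor = 1.0812 × 1.0400 × 1.0187 × 1.0720 = 1.22794939
Real growth factor = 1.36620195 / 1.22794939 = 1.11258816
Annualized real rate = 1.11258816^(1/4) − 1 = 2.7031% → 2.70%.

2.70%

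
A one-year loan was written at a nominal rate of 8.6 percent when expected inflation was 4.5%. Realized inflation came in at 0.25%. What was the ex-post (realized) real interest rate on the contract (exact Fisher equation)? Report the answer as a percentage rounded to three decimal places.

Ex-post: (1 + 0.0860)/(1 + 0.0025) − 1 = 8.3292%
So the realized real rate is 8.329%.

8.329%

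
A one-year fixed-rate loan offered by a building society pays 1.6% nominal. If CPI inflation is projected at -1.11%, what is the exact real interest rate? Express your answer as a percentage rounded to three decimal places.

By the Fisher equation, 1 + r = (1 + i)/(1 + π).
1 + r = 1.01600 / 0.98890 = 1.027404
r = 1.027404 − 1 = 2.7404%, i.e. 2.740%.

2.740%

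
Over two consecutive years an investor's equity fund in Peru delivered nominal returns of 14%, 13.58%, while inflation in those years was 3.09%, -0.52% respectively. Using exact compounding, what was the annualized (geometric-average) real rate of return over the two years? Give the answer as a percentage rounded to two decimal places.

Compound the nominal returns: 1.1400 × 1.1358 = 1.29481200.
Compound inflation: 1.0309 × 0.9948 = 1.02553932.
Deflate: 1.29481200 / 1.02553932 = 1.26256690.
Annualized real rate = 1.26256690^(1/2) − 1 = 12.3640% → 12.36%.

12.36%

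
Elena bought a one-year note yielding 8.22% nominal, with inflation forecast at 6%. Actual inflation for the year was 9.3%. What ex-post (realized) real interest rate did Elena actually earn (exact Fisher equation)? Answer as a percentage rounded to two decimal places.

-0.99%

Ex-post: (1 + 0.0822)/(1 + 0.0930) − 1 = -0.9881%
So the realized real rate is -0.99%.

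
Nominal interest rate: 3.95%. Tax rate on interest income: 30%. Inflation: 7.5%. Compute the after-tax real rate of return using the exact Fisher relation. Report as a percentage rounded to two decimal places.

-4.40%

After-tax nominal return = 3.95% × (1 − 0.3) = 2.7650%.
1 + r = 1.02765 / 1.07500 = 0.955953
After-tax real rate = 0.955953 − 1 → -4.40%.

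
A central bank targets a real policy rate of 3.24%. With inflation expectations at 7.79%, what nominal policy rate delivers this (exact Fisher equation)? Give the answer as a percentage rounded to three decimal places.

11.282%

(1 + i) = (1 + r)(1 + π) = 1.03240 × 1.07790 = 1.11282396
i = 1.11282396 − 1, so the required nominal rate is 11.282%.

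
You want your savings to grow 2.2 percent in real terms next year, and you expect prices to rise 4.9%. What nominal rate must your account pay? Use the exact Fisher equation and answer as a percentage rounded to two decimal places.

7.21%

(1 + i) = (1 + r)(1 + π) = 1.02200 × 1.04900 = 1.072078
i = 1.072078 − 1, so the required nominal rate is 7.21%.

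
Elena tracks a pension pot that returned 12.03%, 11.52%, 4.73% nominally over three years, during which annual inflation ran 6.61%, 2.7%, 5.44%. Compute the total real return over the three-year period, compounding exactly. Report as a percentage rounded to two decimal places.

Nominal growth factor = 1.1203 × 1.1152 × 1.0473 = 1.308453
Price-level growth factor = 1.0661 × 1.0270 × 1.0544 = 1.154446
Real growth factor = 1.308453 / 1.154446 = 1.133403
Total real return = 1.133403 − 1 → 13.34%.

13.34%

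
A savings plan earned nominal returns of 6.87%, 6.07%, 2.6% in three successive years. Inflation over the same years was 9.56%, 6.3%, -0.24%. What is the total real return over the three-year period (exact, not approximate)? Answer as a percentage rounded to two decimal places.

0.10%

Nominal growth factor = 1.0687 × 1.0607 × 1.0260 = 1.163043
Price-level growth factor = 1.0956 × 1.0630 × 0.9976 = 1.161828
Real growth factor = 1.163043 / 1.161828 = 1.001046
Total real return = 1.001046 − 1 → 0.10%.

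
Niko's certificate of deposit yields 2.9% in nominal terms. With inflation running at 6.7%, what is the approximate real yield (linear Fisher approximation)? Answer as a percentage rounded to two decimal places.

r ≈ i − π = 2.9% − 6.7% = -3.80%.

-3.80%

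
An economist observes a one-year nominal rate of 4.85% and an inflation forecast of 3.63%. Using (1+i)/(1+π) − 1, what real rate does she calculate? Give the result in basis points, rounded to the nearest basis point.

118 basis points

1 + r = 1.04850 / 1.03630 = 1.011773
r = 1.011773 − 1 = 1.1773%, i.e. 118 basis points.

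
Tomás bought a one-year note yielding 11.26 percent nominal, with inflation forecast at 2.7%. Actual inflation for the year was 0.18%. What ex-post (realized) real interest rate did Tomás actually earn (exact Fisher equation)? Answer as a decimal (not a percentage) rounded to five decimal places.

Ex-post: (1 + 0.1126)/(1 + 0.0018) − 1 = 11.0601%
So the realized real rate is 0.11060.

0.11060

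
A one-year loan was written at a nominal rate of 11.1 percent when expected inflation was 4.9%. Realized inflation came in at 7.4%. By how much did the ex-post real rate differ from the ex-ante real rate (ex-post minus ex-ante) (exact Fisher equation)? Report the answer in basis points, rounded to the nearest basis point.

-247 basis points

Ex-ante: (1 + 0.1110)/(1 + 0.0490) − 1 = 5.9104%
Ex-post: (1 + 0.1110)/(1 + 0.0740) − 1 = 3.4451%
Difference (ex-post − ex-ante) = -2.4653% → -247 basis points.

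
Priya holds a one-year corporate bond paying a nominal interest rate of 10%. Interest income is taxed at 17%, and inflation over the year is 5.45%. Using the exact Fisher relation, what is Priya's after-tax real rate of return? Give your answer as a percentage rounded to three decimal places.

2.703%

After-tax nominal return = 10% × (1 − 0.17) = 8.3000%.
1 + r = 1.08300 / 1.05450 = 1.027027
After-tax real rate = 1.027027 − 1 → 2.703%.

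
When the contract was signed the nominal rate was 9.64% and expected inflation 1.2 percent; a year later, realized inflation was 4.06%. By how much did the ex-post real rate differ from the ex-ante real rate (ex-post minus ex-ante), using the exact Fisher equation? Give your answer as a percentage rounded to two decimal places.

Ex-ante: (1 + 0.0964)/(1 + 0.0120) − 1 = 8.3399%
Ex-post: (1 + 0.0964)/(1 + 0.0406) − 1 = 5.3623%
Difference (ex-post − ex-ante) = -2.9776% → -2.98%.

-2.98%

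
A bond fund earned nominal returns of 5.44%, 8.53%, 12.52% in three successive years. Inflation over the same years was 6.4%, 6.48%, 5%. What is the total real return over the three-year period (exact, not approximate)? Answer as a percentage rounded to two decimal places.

Compound the nominal returns: 1.0544 × 1.0853 × 1.1252 = 1.287612.
Compound inflation: 1.0640 × 1.0648 × 1.0500 = 1.189595.
Deflate: 1.287612 / 1.189595 = 1.082395.
Total real return = 1.082395 − 1 → 8.24%.

8.24%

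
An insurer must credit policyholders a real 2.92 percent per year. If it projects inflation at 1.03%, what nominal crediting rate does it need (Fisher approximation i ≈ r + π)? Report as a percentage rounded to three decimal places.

i ≈ r + π = 2.92% + 1.03% = 3.950%.

3.950%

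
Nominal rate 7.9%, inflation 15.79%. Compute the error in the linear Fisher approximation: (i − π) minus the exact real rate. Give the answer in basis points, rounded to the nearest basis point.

Approximate: r ≈ 7.900% − 15.790% = -7.8900%
Exact: (1 + 0.0790)/(1 + 0.1579) − 1 = -6.8141%
Error = -7.8900% − (-6.8141%) = -1.0759% → -108 basis points.

-108 basis points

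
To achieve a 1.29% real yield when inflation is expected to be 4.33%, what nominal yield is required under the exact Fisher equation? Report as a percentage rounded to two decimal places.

(1 + i) = (1 + r)(1 + π) = 1.01290 × 1.04330 = 1.05675857
i = 1.05675857 − 1, so the required nominal rate is 5.68%.

5.68%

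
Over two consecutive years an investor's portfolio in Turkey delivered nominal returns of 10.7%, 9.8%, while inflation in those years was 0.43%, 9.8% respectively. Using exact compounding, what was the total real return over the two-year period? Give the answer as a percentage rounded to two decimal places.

Nominal growth factor = 1.1070 × 1.0980 = 1.215486
Price-level growth factor = 1.0043 × 1.0980 = 1.102721
Real growth factor = 1.215486 / 1.102721 = 1.102260
Total real return = 1.102260 − 1 → 10.23%.

10.23%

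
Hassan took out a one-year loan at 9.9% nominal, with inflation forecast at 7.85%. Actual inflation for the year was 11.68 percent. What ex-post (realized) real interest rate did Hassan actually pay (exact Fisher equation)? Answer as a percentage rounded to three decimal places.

Ex-post: (1 + 0.0990)/(1 + 0.1168) − 1 = -1.5938%
So the realized real rate is -1.594%.

-1.594%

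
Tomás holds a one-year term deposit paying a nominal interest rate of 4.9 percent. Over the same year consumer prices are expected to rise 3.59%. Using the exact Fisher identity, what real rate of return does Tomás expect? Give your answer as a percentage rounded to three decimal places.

1 + r = 1.04900 / 1.03590 = 1.012646
r = 1.012646 − 1 = 1.2646%, i.e. 1.265%.

1.265%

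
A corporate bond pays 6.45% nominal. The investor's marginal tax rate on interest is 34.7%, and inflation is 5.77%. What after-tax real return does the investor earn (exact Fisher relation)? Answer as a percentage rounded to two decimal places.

-1.47%

After-tax nominal return = 6.45% × (1 − 0.347) = 4.21185%.
1 + r = 1.0421185 / 1.05770 = 0.985269
After-tax real rate = 0.985269 − 1 → -1.47%.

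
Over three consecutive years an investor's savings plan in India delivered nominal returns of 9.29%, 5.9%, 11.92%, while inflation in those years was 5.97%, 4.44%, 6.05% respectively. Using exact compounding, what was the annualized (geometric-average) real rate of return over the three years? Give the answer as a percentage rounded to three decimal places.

3.341%

Compound the nominal returns: 1.0929 × 1.0590 × 1.1192 = 1.29534093.
Compound inflation: 1.0597 × 1.0444 × 1.0605 = 1.17370910.
Deflate: 1.29534093 / 1.17370910 = 1.10363030.
Annualized real rate = 1.10363030^(1/3) − 1 = 3.3414% → 3.341%.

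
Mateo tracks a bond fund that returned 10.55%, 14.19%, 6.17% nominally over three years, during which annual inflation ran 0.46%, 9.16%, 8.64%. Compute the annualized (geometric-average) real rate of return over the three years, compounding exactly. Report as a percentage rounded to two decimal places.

Compound the nominal returns: 1.1055 × 1.1419 × 1.0617 = 1.34025871.
Compound inflation: 1.0046 × 1.0916 × 1.0864 = 1.19136945.
Deflate: 1.34025871 / 1.19136945 = 1.12497321.
Annualized real rate = 1.12497321^(1/3) − 1 = 4.0034% → 4.00%.

4.00%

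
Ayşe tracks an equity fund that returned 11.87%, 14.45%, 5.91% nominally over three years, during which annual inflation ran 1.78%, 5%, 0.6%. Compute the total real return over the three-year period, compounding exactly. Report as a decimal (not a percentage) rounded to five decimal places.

0.26130

Nominal growth factor = 1.1187 × 1.1445 × 1.0591 = 1.35602096
Price-level growth factor = 1.0178 × 1.0500 × 1.0060 = 1.07510214
Real growth factor = 1.35602096 / 1.07510214 = 1.26129501
Total real return = 1.26129501 − 1 → 0.26130.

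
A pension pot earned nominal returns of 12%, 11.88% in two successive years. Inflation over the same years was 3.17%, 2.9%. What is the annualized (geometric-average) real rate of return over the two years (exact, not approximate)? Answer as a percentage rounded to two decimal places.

Compound the nominal returns: 1.1200 × 1.1188 = 1.25305600.
Compound inflation: 1.0317 × 1.0290 = 1.06161930.
Deflate: 1.25305600 / 1.06161930 = 1.18032519.
Annualized real rate = 1.18032519^(1/2) − 1 = 8.6428% → 8.64%.

8.64%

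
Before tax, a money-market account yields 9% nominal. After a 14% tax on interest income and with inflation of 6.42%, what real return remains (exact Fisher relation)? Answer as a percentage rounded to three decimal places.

After-tax nominal return = 9% × (1 − 0.14) = 7.7400%.
1 + r = 1.07740 / 1.06420 = 1.012404
After-tax real rate = 1.012404 − 1 → 1.240%.

1.240%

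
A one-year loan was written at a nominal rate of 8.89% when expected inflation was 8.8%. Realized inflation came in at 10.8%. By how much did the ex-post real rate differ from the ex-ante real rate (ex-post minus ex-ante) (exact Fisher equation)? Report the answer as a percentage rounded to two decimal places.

Ex-ante: (1 + 0.0889)/(1 + 0.0880) − 1 = 0.0827%
Ex-post: (1 + 0.0889)/(1 + 0.1080) − 1 = -1.7238%
Difference (ex-post − ex-ante) = -1.8065% → -1.81%.

-1.81%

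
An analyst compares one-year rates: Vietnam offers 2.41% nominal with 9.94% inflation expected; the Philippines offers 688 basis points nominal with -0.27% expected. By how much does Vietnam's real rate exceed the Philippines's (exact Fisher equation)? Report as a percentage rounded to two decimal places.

-14.02%

Vietnam: (1 + 0.0241)/(1 + 0.0994) − 1 = -6.8492%
The Philippines: (1 + 0.0688)/(1 − 0.0027) − 1 = 7.1694%
Differential = -6.8492% − 7.1694% = -14.0185% → -14.02%.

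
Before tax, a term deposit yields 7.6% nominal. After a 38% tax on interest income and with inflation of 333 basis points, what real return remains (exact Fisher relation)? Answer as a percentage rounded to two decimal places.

1.34%

After-tax nominal return = 7.6% × (1 − 0.38) = 4.7120%.
1 + r = 1.04712 / 1.03330 = 1.013375
After-tax real rate = 1.013375 − 1 → 1.34%.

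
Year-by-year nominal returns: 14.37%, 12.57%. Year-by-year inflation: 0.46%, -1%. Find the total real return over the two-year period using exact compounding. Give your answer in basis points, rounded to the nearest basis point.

Compound the nominal returns: 1.1437 × 1.1257 = 1.287463.
Compound inflation: 1.0046 × 0.9900 = 0.994554.
Deflate: 1.287463 / 0.994554 = 1.294513.
Total real return = 1.294513 − 1 → 2945 basis points.

2945 basis points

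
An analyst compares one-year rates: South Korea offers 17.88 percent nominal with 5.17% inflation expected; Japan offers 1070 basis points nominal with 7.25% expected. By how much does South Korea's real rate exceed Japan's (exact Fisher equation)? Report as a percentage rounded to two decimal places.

South Korea: (1 + 0.1788)/(1 + 0.0517) − 1 = 12.0852%
Japan: (1 + 0.1070)/(1 + 0.0725) − 1 = 3.2168%
Differential = 12.0852% − 3.2168% = 8.8684% → 8.87%.

8.87%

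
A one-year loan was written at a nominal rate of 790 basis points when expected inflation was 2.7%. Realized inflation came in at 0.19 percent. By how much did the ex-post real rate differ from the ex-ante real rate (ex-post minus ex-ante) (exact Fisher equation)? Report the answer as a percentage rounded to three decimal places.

Ex-ante: (1 + 0.0790)/(1 + 0.0270) − 1 = 5.0633%
Ex-post: (1 + 0.0790)/(1 + 0.0019) − 1 = 7.6954%
Difference (ex-post − ex-ante) = 2.6321% → 2.632%.

2.632%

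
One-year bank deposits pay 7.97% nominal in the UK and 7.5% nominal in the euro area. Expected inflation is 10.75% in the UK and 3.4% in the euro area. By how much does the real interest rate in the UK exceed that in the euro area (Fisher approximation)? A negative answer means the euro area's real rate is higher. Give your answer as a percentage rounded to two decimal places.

-6.88%

The UK: 7.97% − 10.75% = -2.780%
The euro area: 7.5% − 3.4% = 4.100%
Differential = -6.880% → -6.88%.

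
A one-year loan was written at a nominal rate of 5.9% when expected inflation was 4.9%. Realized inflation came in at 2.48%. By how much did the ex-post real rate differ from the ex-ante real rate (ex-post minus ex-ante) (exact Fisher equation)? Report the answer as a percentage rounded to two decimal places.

2.38%

Ex-ante: (1 + 0.0590)/(1 + 0.0490) − 1 = 0.9533%
Ex-post: (1 + 0.0590)/(1 + 0.0248) − 1 = 3.3372%
Difference (ex-post − ex-ante) = 2.3839% → 2.38%.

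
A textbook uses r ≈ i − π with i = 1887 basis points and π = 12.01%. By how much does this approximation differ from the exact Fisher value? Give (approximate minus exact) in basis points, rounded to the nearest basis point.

Approximate: r ≈ 18.870% − 12.010% = 6.8600%
Exact: (1 + 0.1887)/(1 + 0.1201) − 1 = 6.1245%
Error = 6.8600% − 6.1245% = 0.7355% → 74 basis points.

74 basis points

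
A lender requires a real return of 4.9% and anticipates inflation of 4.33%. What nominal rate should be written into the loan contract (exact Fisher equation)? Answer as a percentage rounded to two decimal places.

9.44%

(1 + i) = (1 + r)(1 + π) = 1.04900 × 1.04330 = 1.0944217
i = 1.0944217 − 1, so the required nominal rate is 9.44%.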